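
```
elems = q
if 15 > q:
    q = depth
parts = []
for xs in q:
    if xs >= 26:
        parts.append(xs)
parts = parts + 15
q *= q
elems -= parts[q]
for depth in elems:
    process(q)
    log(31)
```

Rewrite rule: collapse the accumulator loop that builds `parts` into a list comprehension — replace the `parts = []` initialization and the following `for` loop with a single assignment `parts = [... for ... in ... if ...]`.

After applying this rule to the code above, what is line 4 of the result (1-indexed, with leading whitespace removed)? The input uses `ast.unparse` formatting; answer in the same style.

Transformed code:
elems = q
if 15 > q:
    q = depth
parts = [xs for xs in q if xs >= 26]
parts = parts + 15
q *= q
elems -= parts[q]
for depth in elems:
    process(q)
    log(31)

parts = [xs for xs in q if xs >= 26]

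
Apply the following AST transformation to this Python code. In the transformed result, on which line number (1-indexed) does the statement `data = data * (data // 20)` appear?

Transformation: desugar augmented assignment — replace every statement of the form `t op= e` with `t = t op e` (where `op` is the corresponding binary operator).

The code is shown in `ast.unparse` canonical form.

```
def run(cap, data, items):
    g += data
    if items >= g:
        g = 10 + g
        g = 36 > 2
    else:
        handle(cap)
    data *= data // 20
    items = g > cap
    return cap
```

Transformed code:
def run(cap, data, items):
    g = g + data
    if items >= g:
        g = 10 + g
        g = 36 > 2
    else:
        handle(cap)
    data = data * (data // 20)
    items = g > cap
    return cap

8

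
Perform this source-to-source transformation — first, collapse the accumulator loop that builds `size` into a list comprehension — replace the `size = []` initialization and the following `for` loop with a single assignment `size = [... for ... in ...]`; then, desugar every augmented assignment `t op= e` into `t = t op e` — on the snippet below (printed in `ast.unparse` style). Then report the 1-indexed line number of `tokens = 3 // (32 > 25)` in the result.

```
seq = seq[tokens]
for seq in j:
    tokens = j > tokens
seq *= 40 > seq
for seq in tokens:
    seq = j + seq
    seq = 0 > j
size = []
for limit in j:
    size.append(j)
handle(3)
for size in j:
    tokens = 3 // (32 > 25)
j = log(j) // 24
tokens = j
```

11

Transformed code:
seq = seq[tokens]
for seq in j:
    tokens = j > tokens
seq = seq * (40 > seq)
for seq in tokens:
    seq = j + seq
    seq = 0 > j
size = [j for limit in j]
handle(3)
for size in j:
    tokens = 3 // (32 > 25)
j = log(j) // 24
tokens = j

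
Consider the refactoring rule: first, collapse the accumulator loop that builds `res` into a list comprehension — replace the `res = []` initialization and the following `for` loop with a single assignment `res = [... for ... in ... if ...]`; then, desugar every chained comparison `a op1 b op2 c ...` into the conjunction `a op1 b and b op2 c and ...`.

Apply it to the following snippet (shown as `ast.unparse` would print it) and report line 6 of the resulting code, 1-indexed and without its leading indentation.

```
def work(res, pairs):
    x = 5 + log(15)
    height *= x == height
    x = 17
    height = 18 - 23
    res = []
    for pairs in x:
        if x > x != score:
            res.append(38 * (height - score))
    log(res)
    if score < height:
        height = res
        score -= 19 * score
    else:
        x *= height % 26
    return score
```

Transformed code:
def work(res, pairs):
    x = 5 + log(15)
    height *= x == height
    x = 17
    height = 18 - 23
    res = [38 * (height - score) for pairs in x if x > x and x != score]
    log(res)
    if score < height:
        height = res
        score -= 19 * score
    else:
        x *= height % 26
    return score

res = [38 * (height - score) for pairs in x if x > x and x != score]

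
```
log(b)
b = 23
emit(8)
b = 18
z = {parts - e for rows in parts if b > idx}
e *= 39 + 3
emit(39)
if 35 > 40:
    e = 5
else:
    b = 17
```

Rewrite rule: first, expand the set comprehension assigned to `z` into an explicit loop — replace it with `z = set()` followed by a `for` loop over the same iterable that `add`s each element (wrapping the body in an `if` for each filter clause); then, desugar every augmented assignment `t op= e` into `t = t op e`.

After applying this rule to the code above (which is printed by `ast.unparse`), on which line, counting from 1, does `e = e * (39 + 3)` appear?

9

Transformed code:
log(b)
b = 23
emit(8)
b = 18
z = set()
for rows in parts:
    if b > idx:
        z.add(parts - e)
e = e * (39 + 3)
emit(39)
if 35 > 40:
    e = 5
else:
    b = 17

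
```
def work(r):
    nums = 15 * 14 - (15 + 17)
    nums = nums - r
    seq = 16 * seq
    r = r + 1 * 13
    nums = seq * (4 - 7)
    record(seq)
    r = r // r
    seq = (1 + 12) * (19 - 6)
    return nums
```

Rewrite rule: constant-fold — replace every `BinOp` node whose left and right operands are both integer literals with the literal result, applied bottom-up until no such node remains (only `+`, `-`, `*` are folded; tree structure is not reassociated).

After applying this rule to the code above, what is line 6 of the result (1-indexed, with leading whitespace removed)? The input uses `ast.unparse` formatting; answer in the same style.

Transformed code:
def work(r):
    nums = 178
    nums = nums - r
    seq = 16 * seq
    r = r + 13
    nums = seq * -3
    record(seq)
    r = r // r
    seq = 169
    return nums

nums = seq * -3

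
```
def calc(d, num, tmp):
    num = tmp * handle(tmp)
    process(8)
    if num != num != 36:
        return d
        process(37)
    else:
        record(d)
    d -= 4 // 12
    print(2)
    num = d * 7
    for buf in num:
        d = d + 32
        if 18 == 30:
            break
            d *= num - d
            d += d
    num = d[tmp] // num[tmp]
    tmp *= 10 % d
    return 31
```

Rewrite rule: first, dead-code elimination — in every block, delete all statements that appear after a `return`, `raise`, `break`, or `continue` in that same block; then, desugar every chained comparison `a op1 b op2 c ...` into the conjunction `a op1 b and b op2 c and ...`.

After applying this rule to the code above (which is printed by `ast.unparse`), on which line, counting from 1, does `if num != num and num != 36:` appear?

Transformed code:
def calc(d, num, tmp):
    num = tmp * handle(tmp)
    process(8)
    if num != num and num != 36:
        return d
    else:
        record(d)
    d -= 4 // 12
    print(2)
    num = d * 7
    for buf in num:
        d = d + 32
        if 18 == 30:
            break
    num = d[tmp] // num[tmp]
    tmp *= 10 % d
    return 31

4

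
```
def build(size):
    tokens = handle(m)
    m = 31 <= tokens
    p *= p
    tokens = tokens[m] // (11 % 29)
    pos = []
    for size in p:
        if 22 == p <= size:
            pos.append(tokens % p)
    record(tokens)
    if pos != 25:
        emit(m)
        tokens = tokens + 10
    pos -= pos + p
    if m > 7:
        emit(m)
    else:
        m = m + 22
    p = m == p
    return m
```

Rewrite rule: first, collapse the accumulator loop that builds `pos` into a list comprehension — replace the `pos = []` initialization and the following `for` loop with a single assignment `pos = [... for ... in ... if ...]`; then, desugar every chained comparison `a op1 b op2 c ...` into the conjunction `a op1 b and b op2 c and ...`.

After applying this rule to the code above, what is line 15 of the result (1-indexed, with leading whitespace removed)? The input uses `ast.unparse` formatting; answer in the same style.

m = m + 22

Transformed code:
def build(size):
    tokens = handle(m)
    m = 31 <= tokens
    p *= p
    tokens = tokens[m] // (11 % 29)
    pos = [tokens % p for size in p if 22 == p and p <= size]
    record(tokens)
    if pos != 25:
        emit(m)
        tokens = tokens + 10
    pos -= pos + p
    if m > 7:
        emit(m)
    else:
        m = m + 22
    p = m == p
    return m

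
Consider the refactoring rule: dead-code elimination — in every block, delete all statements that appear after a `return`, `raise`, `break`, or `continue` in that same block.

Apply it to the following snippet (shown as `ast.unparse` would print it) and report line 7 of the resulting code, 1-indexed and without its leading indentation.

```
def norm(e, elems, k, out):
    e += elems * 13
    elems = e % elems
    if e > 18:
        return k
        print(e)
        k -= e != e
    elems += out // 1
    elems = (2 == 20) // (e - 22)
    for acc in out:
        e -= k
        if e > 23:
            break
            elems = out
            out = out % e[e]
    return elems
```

elems = (2 == 20) // (e - 22)

Transformed code:
def norm(e, elems, k, out):
    e += elems * 13
    elems = e % elems
    if e > 18:
        return k
    elems += out // 1
    elems = (2 == 20) // (e - 22)
    for acc in out:
        e -= k
        if e > 23:
            break
    return elems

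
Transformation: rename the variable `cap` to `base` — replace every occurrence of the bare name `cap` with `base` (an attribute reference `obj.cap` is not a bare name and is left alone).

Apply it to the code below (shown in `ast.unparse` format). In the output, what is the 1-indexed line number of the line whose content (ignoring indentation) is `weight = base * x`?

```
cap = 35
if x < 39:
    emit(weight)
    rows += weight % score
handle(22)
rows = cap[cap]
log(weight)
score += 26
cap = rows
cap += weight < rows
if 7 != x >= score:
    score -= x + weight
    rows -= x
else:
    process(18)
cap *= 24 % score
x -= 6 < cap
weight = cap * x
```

18

Transformed code:
base = 35
if x < 39:
    emit(weight)
    rows += weight % score
handle(22)
rows = base[base]
log(weight)
score += 26
base = rows
base += weight < rows
if 7 != x >= score:
    score -= x + weight
    rows -= x
else:
    process(18)
base *= 24 % score
x -= 6 < base
weight = base * x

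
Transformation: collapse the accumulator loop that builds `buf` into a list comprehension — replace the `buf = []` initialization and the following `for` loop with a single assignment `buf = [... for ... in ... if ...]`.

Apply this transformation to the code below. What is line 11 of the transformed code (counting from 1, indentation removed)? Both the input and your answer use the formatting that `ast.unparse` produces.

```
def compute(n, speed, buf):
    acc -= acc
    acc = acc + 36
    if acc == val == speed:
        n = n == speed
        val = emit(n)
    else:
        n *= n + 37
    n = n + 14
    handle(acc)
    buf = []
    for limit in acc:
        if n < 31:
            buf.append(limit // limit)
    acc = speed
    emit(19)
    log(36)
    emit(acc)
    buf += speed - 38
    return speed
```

buf = [limit // limit for limit in acc if n < 31]

Transformed code:
def compute(n, speed, buf):
    acc -= acc
    acc = acc + 36
    if acc == val == speed:
        n = n == speed
        val = emit(n)
    else:
        n *= n + 37
    n = n + 14
    handle(acc)
    buf = [limit // limit for limit in acc if n < 31]
    acc = speed
    emit(19)
    log(36)
    emit(acc)
    buf += speed - 38
    return speed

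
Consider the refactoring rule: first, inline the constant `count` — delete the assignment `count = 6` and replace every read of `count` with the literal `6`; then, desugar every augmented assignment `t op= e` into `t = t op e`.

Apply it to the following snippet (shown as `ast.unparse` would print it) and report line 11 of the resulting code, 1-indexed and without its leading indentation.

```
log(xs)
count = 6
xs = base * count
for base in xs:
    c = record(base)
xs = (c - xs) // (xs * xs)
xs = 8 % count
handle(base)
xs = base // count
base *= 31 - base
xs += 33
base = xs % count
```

base = xs % 6

Transformed code:
log(xs)
xs = base * 6
for base in xs:
    c = record(base)
xs = (c - xs) // (xs * xs)
xs = 8 % 6
handle(base)
xs = base // 6
base = base * (31 - base)
xs = xs + 33
base = xs % 6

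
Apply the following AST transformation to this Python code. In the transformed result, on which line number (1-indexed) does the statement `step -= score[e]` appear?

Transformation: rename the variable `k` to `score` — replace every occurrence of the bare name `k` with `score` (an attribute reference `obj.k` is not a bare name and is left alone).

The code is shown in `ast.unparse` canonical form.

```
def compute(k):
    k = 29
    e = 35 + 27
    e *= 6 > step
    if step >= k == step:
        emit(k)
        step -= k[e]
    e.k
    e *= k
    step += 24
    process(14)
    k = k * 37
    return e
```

Transformed code:
def compute(score):
    score = 29
    e = 35 + 27
    e *= 6 > step
    if step >= score == step:
        emit(score)
        step -= score[e]
    e.k
    e *= score
    step += 24
    process(14)
    score = score * 37
    return e

7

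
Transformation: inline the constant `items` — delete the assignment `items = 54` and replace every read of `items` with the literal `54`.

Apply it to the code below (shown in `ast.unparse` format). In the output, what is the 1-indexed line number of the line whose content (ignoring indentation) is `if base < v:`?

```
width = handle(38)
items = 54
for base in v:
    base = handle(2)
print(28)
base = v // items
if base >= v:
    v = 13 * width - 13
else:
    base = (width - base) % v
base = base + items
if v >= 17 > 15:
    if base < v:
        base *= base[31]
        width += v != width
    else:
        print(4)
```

12

Transformed code:
width = handle(38)
for base in v:
    base = handle(2)
print(28)
base = v // 54
if base >= v:
    v = 13 * width - 13
else:
    base = (width - base) % v
base = base + 54
if v >= 17 > 15:
    if base < v:
        base *= base[31]
        width += v != width
    else:
        print(4)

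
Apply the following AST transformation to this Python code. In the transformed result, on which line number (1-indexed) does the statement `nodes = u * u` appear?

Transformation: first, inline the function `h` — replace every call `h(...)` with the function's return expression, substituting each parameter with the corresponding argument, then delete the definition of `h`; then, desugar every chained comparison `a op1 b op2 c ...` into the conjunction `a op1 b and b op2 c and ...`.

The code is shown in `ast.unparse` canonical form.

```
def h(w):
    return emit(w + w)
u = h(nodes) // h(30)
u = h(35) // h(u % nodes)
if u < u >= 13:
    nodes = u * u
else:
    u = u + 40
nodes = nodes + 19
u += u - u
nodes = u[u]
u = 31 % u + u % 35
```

Transformed code:
u = emit(nodes + nodes) // emit(30 + 30)
u = emit(35 + 35) // emit(u % nodes + u % nodes)
if u < u and u >= 13:
    nodes = u * u
else:
    u = u + 40
nodes = nodes + 19
u += u - u
nodes = u[u]
u = 31 % u + u % 35

4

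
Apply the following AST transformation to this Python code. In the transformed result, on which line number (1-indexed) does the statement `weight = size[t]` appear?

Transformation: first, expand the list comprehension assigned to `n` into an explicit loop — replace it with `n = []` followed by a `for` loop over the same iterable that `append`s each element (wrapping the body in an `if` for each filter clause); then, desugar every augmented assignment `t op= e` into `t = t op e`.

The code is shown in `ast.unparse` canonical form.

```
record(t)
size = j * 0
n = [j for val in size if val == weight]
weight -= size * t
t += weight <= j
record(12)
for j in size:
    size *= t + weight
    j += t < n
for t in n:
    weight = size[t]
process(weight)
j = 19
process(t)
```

14

Transformed code:
record(t)
size = j * 0
n = []
for val in size:
    if val == weight:
        n.append(j)
weight = weight - size * t
t = t + (weight <= j)
record(12)
for j in size:
    size = size * (t + weight)
    j = j + (t < n)
for t in n:
    weight = size[t]
process(weight)
j = 19
process(t)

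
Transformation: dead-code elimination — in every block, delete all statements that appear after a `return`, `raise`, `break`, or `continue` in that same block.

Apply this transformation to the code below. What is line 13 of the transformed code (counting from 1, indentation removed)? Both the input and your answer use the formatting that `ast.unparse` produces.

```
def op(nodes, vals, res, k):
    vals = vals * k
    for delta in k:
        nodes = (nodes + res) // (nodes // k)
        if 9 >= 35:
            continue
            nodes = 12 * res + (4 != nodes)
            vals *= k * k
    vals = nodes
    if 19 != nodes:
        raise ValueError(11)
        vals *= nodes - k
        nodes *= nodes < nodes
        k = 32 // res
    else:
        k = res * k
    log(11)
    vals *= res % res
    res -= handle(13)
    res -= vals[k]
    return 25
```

Transformed code:
def op(nodes, vals, res, k):
    vals = vals * k
    for delta in k:
        nodes = (nodes + res) // (nodes // k)
        if 9 >= 35:
            continue
    vals = nodes
    if 19 != nodes:
        raise ValueError(11)
    else:
        k = res * k
    log(11)
    vals *= res % res
    res -= handle(13)
    res -= vals[k]
    return 25

vals *= res % res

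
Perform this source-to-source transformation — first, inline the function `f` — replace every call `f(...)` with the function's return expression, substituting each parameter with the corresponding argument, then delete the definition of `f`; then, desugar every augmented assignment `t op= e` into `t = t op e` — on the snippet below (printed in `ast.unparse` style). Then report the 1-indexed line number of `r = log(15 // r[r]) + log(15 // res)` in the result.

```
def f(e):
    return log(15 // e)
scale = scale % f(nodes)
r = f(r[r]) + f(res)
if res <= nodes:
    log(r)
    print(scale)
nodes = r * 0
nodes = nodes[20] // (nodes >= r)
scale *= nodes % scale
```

2

Transformed code:
scale = scale % log(15 // nodes)
r = log(15 // r[r]) + log(15 // res)
if res <= nodes:
    log(r)
    print(scale)
nodes = r * 0
nodes = nodes[20] // (nodes >= r)
scale = scale * (nodes % scale)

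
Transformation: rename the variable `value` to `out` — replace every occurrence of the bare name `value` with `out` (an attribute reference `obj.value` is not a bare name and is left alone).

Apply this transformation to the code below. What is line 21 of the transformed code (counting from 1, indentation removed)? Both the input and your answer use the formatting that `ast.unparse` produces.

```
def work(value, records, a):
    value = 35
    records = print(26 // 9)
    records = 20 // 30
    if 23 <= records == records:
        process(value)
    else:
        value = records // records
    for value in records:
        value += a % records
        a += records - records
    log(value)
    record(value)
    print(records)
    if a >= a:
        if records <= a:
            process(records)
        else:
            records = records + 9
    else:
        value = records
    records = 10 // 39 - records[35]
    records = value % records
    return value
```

Transformed code:
def work(out, records, a):
    out = 35
    records = print(26 // 9)
    records = 20 // 30
    if 23 <= records == records:
        process(out)
    else:
        out = records // records
    for out in records:
        out += a % records
        a += records - records
    log(out)
    record(out)
    print(records)
    if a >= a:
        if records <= a:
            process(records)
        else:
            records = records + 9
    else:
        out = records
    records = 10 // 39 - records[35]
    records = out % records
    return out

out = records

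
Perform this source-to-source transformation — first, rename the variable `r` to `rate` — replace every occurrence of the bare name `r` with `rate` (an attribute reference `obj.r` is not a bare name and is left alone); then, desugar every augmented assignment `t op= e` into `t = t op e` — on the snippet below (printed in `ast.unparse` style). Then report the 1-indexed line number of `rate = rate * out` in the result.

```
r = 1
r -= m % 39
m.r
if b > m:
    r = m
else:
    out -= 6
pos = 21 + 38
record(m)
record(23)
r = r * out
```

11

Transformed code:
rate = 1
rate = rate - m % 39
m.r
if b > m:
    rate = m
else:
    out = out - 6
pos = 21 + 38
record(m)
record(23)
rate = rate * out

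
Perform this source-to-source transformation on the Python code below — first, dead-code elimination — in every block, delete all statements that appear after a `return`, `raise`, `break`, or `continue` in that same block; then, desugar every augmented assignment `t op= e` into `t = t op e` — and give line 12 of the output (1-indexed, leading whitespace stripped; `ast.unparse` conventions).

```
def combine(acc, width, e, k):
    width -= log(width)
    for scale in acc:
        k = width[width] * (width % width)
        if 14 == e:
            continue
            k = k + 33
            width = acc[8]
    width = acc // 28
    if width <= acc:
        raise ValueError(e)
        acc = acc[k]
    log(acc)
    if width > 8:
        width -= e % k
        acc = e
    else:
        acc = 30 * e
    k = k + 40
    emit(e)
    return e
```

width = width - e % k

Transformed code:
def combine(acc, width, e, k):
    width = width - log(width)
    for scale in acc:
        k = width[width] * (width % width)
        if 14 == e:
            continue
    width = acc // 28
    if width <= acc:
        raise ValueError(e)
    log(acc)
    if width > 8:
        width = width - e % k
        acc = e
    else:
        acc = 30 * e
    k = k + 40
    emit(e)
    return e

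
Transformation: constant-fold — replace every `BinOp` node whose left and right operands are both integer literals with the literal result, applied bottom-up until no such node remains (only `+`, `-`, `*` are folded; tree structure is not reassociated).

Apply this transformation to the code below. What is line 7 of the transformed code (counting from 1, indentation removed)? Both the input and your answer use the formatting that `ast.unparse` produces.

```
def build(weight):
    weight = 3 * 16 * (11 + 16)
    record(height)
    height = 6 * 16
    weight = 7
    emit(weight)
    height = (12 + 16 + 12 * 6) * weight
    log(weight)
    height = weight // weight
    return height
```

height = 100 * weight

Transformed code:
def build(weight):
    weight = 1296
    record(height)
    height = 96
    weight = 7
    emit(weight)
    height = 100 * weight
    log(weight)
    height = weight // weight
    return height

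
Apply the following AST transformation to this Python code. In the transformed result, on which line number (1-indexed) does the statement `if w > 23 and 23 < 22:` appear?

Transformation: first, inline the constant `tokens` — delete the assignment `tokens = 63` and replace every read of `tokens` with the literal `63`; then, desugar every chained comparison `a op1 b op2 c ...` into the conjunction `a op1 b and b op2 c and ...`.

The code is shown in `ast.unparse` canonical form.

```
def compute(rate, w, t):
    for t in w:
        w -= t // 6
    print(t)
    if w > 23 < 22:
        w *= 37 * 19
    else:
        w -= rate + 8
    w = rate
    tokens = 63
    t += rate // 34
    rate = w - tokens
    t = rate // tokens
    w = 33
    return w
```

5

Transformed code:
def compute(rate, w, t):
    for t in w:
        w -= t // 6
    print(t)
    if w > 23 and 23 < 22:
        w *= 37 * 19
    else:
        w -= rate + 8
    w = rate
    t += rate // 34
    rate = w - 63
    t = rate // 63
    w = 33
    return w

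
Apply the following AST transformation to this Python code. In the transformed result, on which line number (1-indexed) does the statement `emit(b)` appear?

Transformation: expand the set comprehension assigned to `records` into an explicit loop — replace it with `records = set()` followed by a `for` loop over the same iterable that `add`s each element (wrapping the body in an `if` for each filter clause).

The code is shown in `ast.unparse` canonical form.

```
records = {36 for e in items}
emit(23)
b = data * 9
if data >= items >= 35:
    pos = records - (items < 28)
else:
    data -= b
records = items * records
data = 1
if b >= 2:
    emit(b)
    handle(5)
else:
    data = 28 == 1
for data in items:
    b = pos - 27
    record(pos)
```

Transformed code:
records = set()
for e in items:
    records.add(36)
emit(23)
b = data * 9
if data >= items >= 35:
    pos = records - (items < 28)
else:
    data -= b
records = items * records
data = 1
if b >= 2:
    emit(b)
    handle(5)
else:
    data = 28 == 1
for data in items:
    b = pos - 27
    record(pos)

13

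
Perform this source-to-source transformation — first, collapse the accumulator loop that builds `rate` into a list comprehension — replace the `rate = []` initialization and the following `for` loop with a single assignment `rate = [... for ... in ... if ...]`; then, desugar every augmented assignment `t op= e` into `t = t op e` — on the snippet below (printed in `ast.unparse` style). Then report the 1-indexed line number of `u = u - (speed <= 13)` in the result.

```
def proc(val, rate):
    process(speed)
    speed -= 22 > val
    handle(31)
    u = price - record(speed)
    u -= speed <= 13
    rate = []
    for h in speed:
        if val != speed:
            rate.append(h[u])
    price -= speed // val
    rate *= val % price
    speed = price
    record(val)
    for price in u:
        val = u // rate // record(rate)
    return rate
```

6

Transformed code:
def proc(val, rate):
    process(speed)
    speed = speed - (22 > val)
    handle(31)
    u = price - record(speed)
    u = u - (speed <= 13)
    rate = [h[u] for h in speed if val != speed]
    price = price - speed // val
    rate = rate * (val % price)
    speed = price
    record(val)
    for price in u:
        val = u // rate // record(rate)
    return rate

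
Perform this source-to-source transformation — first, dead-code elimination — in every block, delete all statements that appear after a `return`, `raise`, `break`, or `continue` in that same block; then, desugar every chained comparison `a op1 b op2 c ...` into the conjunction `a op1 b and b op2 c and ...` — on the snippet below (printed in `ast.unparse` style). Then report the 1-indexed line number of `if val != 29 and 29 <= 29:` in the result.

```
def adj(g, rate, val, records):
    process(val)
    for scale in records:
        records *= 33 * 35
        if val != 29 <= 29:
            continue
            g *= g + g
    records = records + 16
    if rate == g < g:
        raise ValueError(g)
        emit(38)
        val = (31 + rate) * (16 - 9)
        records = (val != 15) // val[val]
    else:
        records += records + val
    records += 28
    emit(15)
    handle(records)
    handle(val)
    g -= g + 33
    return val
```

5

Transformed code:
def adj(g, rate, val, records):
    process(val)
    for scale in records:
        records *= 33 * 35
        if val != 29 and 29 <= 29:
            continue
    records = records + 16
    if rate == g and g < g:
        raise ValueError(g)
    else:
        records += records + val
    records += 28
    emit(15)
    handle(records)
    handle(val)
    g -= g + 33
    return val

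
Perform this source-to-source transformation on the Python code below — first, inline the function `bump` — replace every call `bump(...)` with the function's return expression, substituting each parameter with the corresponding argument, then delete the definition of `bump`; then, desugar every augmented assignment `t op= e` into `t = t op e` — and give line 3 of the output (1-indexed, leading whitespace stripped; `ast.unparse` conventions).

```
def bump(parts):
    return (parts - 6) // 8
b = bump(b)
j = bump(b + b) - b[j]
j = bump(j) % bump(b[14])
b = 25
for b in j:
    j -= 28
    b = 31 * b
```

Transformed code:
b = (b - 6) // 8
j = (b + b - 6) // 8 - b[j]
j = (j - 6) // 8 % ((b[14] - 6) // 8)
b = 25
for b in j:
    j = j - 28
    b = 31 * b

j = (j - 6) // 8 % ((b[14] - 6) // 8)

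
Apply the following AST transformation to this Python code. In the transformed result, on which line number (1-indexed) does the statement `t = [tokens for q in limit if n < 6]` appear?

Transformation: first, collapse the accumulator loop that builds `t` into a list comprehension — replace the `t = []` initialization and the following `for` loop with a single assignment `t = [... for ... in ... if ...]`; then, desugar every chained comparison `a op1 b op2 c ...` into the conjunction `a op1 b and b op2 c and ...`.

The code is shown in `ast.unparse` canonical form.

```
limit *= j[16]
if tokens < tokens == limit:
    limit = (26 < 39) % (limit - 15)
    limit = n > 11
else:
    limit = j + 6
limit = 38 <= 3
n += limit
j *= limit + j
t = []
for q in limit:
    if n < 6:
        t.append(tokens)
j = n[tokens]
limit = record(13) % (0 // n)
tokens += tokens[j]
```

Transformed code:
limit *= j[16]
if tokens < tokens and tokens == limit:
    limit = (26 < 39) % (limit - 15)
    limit = n > 11
else:
    limit = j + 6
limit = 38 <= 3
n += limit
j *= limit + j
t = [tokens for q in limit if n < 6]
j = n[tokens]
limit = record(13) % (0 // n)
tokens += tokens[j]

10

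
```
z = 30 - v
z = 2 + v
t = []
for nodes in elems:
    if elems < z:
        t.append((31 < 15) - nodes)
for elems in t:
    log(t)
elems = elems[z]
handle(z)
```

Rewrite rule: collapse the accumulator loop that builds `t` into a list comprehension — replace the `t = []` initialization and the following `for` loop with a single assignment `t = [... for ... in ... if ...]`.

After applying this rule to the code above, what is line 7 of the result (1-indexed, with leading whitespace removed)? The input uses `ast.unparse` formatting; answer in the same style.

handle(z)

Transformed code:
z = 30 - v
z = 2 + v
t = [(31 < 15) - nodes for nodes in elems if elems < z]
for elems in t:
    log(t)
elems = elems[z]
handle(z)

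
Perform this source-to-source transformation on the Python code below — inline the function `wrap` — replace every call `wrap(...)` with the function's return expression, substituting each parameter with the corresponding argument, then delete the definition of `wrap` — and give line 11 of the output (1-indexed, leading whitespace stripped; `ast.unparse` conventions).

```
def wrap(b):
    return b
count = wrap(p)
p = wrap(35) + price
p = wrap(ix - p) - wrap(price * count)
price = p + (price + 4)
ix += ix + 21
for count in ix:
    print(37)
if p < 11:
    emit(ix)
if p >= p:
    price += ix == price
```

Transformed code:
count = p
p = 35 + price
p = ix - p - price * count
price = p + (price + 4)
ix += ix + 21
for count in ix:
    print(37)
if p < 11:
    emit(ix)
if p >= p:
    price += ix == price

price += ix == price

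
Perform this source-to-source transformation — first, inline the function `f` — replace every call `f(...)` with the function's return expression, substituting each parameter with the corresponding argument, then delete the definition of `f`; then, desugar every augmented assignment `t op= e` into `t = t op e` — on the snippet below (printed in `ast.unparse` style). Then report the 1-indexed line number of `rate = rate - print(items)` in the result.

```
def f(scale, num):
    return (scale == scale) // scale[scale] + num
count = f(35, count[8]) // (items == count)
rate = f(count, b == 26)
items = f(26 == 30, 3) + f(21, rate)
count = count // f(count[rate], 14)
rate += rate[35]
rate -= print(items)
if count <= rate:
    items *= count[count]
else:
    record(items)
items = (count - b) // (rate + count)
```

6

Transformed code:
count = ((35 == 35) // 35[35] + count[8]) // (items == count)
rate = (count == count) // count[count] + (b == 26)
items = ((26 == 30) == (26 == 30)) // (26 == 30)[26 == 30] + 3 + ((21 == 21) // 21[21] + rate)
count = count // ((count[rate] == count[rate]) // count[rate][count[rate]] + 14)
rate = rate + rate[35]
rate = rate - print(items)
if count <= rate:
    items = items * count[count]
else:
    record(items)
items = (count - b) // (rate + count)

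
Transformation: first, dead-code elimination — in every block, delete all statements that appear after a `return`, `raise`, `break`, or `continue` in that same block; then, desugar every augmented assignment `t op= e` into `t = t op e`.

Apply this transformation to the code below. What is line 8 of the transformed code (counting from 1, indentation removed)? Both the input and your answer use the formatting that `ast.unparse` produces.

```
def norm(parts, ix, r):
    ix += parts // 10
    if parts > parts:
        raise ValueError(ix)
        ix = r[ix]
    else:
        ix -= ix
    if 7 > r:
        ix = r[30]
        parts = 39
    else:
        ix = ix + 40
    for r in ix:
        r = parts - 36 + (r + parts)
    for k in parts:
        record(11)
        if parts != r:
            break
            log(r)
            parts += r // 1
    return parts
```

Transformed code:
def norm(parts, ix, r):
    ix = ix + parts // 10
    if parts > parts:
        raise ValueError(ix)
    else:
        ix = ix - ix
    if 7 > r:
        ix = r[30]
        parts = 39
    else:
        ix = ix + 40
    for r in ix:
        r = parts - 36 + (r + parts)
    for k in parts:
        record(11)
        if parts != r:
            break
    return parts

ix = r[30]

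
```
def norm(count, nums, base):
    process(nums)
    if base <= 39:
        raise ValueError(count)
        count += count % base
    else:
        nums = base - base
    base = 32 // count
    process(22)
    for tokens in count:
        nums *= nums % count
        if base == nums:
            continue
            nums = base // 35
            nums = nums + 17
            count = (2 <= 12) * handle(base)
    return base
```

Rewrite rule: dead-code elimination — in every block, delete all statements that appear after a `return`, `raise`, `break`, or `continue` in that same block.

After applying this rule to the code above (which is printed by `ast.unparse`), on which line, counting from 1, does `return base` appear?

13

Transformed code:
def norm(count, nums, base):
    process(nums)
    if base <= 39:
        raise ValueError(count)
    else:
        nums = base - base
    base = 32 // count
    process(22)
    for tokens in count:
        nums *= nums % count
        if base == nums:
            continue
    return base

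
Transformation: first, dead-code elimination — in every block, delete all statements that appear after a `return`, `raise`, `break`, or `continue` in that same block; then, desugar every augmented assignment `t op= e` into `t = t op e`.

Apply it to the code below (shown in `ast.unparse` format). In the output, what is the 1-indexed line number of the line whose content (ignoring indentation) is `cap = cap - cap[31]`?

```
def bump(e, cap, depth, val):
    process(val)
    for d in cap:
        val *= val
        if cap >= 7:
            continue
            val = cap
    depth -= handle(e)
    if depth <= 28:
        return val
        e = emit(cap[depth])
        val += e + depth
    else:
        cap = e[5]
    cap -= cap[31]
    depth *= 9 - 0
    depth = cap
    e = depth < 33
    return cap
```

Transformed code:
def bump(e, cap, depth, val):
    process(val)
    for d in cap:
        val = val * val
        if cap >= 7:
            continue
    depth = depth - handle(e)
    if depth <= 28:
        return val
    else:
        cap = e[5]
    cap = cap - cap[31]
    depth = depth * (9 - 0)
    depth = cap
    e = depth < 33
    return cap

12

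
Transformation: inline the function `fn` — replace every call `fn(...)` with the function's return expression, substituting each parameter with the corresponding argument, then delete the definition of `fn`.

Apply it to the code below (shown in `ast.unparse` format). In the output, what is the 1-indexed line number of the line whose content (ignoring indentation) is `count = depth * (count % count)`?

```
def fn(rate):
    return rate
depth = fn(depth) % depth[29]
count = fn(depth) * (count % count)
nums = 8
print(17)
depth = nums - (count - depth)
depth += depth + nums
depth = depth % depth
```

2

Transformed code:
depth = depth % depth[29]
count = depth * (count % count)
nums = 8
print(17)
depth = nums - (count - depth)
depth += depth + nums
depth = depth % depth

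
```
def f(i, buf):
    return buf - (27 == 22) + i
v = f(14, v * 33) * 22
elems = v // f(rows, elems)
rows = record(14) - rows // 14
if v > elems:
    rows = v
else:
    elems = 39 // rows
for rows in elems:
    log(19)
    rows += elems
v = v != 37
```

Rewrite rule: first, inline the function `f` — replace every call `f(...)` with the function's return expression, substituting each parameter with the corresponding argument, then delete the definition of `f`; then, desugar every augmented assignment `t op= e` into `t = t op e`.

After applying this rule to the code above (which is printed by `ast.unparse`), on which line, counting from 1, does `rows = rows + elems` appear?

10

Transformed code:
v = (v * 33 - (27 == 22) + 14) * 22
elems = v // (elems - (27 == 22) + rows)
rows = record(14) - rows // 14
if v > elems:
    rows = v
else:
    elems = 39 // rows
for rows in elems:
    log(19)
    rows = rows + elems
v = v != 37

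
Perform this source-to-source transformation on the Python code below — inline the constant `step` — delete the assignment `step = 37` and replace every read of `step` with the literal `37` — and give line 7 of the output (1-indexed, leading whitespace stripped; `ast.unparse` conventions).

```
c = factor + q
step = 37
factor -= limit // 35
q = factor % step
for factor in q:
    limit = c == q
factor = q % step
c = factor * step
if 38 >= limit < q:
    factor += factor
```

c = factor * 37

Transformed code:
c = factor + q
factor -= limit // 35
q = factor % 37
for factor in q:
    limit = c == q
factor = q % 37
c = factor * 37
if 38 >= limit < q:
    factor += factor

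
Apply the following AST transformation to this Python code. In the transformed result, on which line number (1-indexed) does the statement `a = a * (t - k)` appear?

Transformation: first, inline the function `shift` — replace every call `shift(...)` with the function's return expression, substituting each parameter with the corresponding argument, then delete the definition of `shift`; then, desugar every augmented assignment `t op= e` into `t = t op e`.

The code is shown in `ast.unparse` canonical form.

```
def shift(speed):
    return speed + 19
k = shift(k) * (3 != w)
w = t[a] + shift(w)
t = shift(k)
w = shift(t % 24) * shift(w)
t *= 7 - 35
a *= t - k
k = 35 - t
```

Transformed code:
k = (k + 19) * (3 != w)
w = t[a] + (w + 19)
t = k + 19
w = (t % 24 + 19) * (w + 19)
t = t * (7 - 35)
a = a * (t - k)
k = 35 - t

6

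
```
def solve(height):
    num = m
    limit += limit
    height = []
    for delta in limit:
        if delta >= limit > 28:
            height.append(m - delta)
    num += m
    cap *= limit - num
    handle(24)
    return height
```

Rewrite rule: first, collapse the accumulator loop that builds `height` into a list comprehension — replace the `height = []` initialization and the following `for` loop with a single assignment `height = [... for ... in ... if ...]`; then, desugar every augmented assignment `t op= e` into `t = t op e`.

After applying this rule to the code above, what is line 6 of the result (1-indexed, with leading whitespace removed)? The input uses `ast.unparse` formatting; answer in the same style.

cap = cap * (limit - num)

Transformed code:
def solve(height):
    num = m
    limit = limit + limit
    height = [m - delta for delta in limit if delta >= limit > 28]
    num = num + m
    cap = cap * (limit - num)
    handle(24)
    return height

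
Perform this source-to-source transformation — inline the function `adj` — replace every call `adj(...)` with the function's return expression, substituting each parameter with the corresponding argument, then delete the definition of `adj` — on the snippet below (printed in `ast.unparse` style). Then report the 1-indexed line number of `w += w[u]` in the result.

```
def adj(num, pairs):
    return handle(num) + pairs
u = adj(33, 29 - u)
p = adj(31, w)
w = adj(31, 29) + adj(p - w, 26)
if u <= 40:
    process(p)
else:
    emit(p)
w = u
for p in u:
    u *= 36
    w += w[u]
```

11

Transformed code:
u = handle(33) + (29 - u)
p = handle(31) + w
w = handle(31) + 29 + (handle(p - w) + 26)
if u <= 40:
    process(p)
else:
    emit(p)
w = u
for p in u:
    u *= 36
    w += w[u]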